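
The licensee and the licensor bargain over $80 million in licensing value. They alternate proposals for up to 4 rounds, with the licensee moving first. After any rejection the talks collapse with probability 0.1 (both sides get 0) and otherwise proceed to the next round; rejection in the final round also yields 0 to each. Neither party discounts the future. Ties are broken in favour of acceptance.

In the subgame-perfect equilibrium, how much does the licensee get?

14.48

By backward induction:
Round 4 (the licensor proposes): the licensee will accept anything ≥ 0, so the licensor offers 0 and keeps 80.
Round 3 (the licensee proposes): rejecting gives the licensor an expected 0.9 × 80 = 72; the licensee offers that and keeps 8.
Round 2 (the licensor proposes): rejecting gives the licensee an expected 0.9 × 8 = 7.2. The licensor offers 7.2 and keeps 80 − 7.2 = 72.8.
Round 1 (the licensee proposes): rejecting gives the licensor an expected 0.9 × 72.8 = 65.52; the licensee offers that and keeps 14.48.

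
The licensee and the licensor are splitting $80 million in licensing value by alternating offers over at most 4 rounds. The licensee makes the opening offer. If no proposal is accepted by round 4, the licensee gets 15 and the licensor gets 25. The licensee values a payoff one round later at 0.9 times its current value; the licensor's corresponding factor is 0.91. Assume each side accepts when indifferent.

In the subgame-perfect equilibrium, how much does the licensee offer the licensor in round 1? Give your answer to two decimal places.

55.72

Round 4 (the licensor proposes): the licensee gets 15 if talks fail, so the licensor offers 15 and keeps 65.
Round 3 (the licensee proposes): the licensor can get 65 next round, worth 0.91 × 65 = 59.15 now, so the licensee offers 59.15, keeping 20.85.
Round 2 (the licensor proposes): the licensee can get 20.85 next round, worth 0.9 × 20.85 = 18.765 now, so the licensor offers 18.765, keeping 61.235.
Round 1 (the licensee proposes): the licensor can get 61.235 next round, worth 0.91 × 61.235 = 55.72385 now, so the licensee offers 55.72385, keeping 24.27615.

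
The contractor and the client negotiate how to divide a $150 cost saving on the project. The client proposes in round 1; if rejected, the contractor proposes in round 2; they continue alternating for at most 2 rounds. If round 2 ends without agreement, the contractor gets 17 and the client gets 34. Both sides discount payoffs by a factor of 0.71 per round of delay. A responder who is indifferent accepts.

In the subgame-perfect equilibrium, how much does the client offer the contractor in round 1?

82.36

Round 2 (the contractor proposes): the client gets 34 if talks fail, so the contractor offers 34 and keeps 116.
Round 1 (the client proposes): the contractor can get 116 next round, worth 0.71 × 116 = 82.36 now, so the client offers 82.36, keeping 67.64.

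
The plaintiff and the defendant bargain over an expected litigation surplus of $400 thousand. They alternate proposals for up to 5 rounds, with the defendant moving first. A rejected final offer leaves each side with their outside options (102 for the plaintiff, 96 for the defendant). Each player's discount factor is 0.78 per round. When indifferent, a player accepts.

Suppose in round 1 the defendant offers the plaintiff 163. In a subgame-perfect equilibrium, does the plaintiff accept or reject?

Work out the plaintiff's continuation value if the offer is rejected.
Round 5 (the defendant proposes): the plaintiff gets 102 if talks fail, so the defendant offers 102 and keeps 298.
Round 4 (the plaintiff proposes): the defendant can get 298 next round, worth 0.78 × 298 = 232.44 now, so the plaintiff offers 232.44, keeping 167.56.
Round 3 (the defendant proposes): the plaintiff can get 167.56 next round, worth 0.78 × 167.56 = 130.6968 now; the defendant offers that and keeps 269.3032.
Round 2 (the plaintiff proposes): the defendant can get 269.3032 next round, worth 0.78 × 269.3032 = 210.056496 now; the plaintiff offers that and keeps 189.943504.
So by rejecting in round 1, the plaintiff gets 189.943504 next round, worth 0.78 × 189.943504 = 148.15593312 now.
Offer 163 ≥ 148.15593312, so the plaintiff accepts.

Accept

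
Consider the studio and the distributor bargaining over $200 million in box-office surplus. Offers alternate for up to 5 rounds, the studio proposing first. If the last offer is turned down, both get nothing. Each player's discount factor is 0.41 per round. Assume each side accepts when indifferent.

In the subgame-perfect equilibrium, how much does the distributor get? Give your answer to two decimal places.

Round 5 (the studio proposes): the distributor will accept anything ≥ 0, so the studio offers 0 and keeps 200.
Round 4 (the distributor proposes): the studio can get 200 next round, worth 0.41 × 200 = 82 now. The distributor offers 82 and keeps 200 − 82 = 118.
Round 3 (the studio proposes): the distributor can get 118 next round, worth 0.41 × 118 = 48.38 now, so the studio offers 48.38, keeping 151.62.
Round 2 (the distributor proposes): the studio can get 151.62 next round, worth 0.41 × 151.62 = 62.1642 now. The distributor offers 62.1642 and keeps 200 − 62.1642 = 137.8358.
Round 1 (the studio proposes): the distributor can get 137.8358 next round, worth 0.41 × 137.8358 = 56.512678 now; the studio offers that and keeps 143.487322.

56.51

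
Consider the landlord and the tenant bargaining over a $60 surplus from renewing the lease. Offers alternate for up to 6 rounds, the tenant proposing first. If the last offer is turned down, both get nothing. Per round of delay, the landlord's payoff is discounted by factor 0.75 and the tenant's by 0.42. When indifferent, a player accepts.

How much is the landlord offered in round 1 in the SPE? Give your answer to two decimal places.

Round 6 (the landlord proposes): the tenant will accept anything ≥ 0, so the landlord offers 0 and keeps 60.
Round 5 (the tenant proposes): the landlord can get 60 next round, worth 0.75 × 60 = 45 now. The tenant offers 45 and keeps 60 − 45 = 15.
Round 4 (the landlord proposes): the tenant can get 15 next round, worth 0.42 × 15 = 6.3 now; the landlord offers that and keeps 53.7.
Round 3 (the tenant proposes): the landlord can get 53.7 next round, worth 0.75 × 53.7 = 40.275 now. The tenant offers 40.275 and keeps 60 − 40.275 = 19.725.
Round 2 (the landlord proposes): the tenant can get 19.725 next round, worth 0.42 × 19.725 = 8.2845 now, so the landlord offers 8.2845, keeping 51.7155.
Round 1 (the tenant proposes): the landlord can get 51.7155 next round, worth 0.75 × 51.7155 = 38.786625 now, so the tenant offers 38.786625, keeping 21.213375.

38.79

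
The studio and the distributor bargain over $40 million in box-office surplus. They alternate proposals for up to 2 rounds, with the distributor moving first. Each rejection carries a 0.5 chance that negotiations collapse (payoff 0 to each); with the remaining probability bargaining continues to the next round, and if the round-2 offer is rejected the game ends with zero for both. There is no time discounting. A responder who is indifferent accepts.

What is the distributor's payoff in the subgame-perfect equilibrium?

Round 2 (the studio proposes): rejection yields 0 for the distributor; the studio offers 0 and keeps 40.
Round 1 (the distributor proposes): rejecting gives the studio an expected 0.5 × 40 = 20; the distributor offers that and keeps 20.

20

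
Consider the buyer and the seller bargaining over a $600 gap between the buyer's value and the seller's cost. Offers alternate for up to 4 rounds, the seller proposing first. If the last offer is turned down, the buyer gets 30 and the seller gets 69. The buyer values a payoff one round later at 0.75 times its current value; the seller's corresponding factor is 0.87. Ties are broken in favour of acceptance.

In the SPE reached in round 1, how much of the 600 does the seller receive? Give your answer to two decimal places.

By backward induction:
Round 4 (the buyer proposes): the seller gets 69 if talks fail, so the buyer offers 69 and keeps 531.
Round 3 (the seller proposes): the buyer can get 531 next round, worth 0.75 × 531 = 398.25 now. The seller offers 398.25 and keeps 600 − 398.25 = 201.75.
Round 2 (the buyer proposes): the seller can get 201.75 next round, worth 0.87 × 201.75 = 175.5225 now, so the buyer offers 175.5225, keeping 424.4775.
Round 1 (the seller proposes): the buyer can get 424.4775 next round, worth 0.75 × 424.4775 = 318.358125 now; the seller offers that and keeps 281.641875.

281.64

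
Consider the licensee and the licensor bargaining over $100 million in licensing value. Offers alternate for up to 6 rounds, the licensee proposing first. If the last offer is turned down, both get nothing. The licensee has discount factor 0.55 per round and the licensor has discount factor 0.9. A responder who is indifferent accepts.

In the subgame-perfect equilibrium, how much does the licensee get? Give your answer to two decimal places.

Round 6 (the licensor proposes): the licensee will accept anything ≥ 0, so the licensor offers 0 and keeps 100.
Round 5 (the licensee proposes): the licensor can get 100 next round, worth 0.9 × 100 = 90 now. The licensee offers 90 and keeps 100 − 90 = 10.
Round 4 (the licensor proposes): the licensee can get 10 next round, worth 0.55 × 10 = 5.5 now. The licensor offers 5.5 and keeps 100 − 5.5 = 94.5.
Round 3 (the licensee proposes): the licensor can get 94.5 next round, worth 0.9 × 94.5 = 85.05 now. The licensee offers 85.05 and keeps 100 − 85.05 = 14.95.
Round 2 (the licensor proposes): the licensee can get 14.95 next round, worth 0.55 × 14.95 = 8.2225 now. The licensor offers 8.2225 and keeps 100 − 8.2225 = 91.7775.
Round 1 (the licensee proposes): the licensor can get 91.7775 next round, worth 0.9 × 91.7775 = 82.59975 now; the licensee offers that and keeps 17.40025.

17.40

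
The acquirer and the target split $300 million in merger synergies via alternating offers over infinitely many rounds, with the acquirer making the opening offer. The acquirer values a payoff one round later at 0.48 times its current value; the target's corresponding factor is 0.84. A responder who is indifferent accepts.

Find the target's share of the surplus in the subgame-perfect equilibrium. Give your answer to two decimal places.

In a stationary SPE each proposer offers the other exactly their discounted continuation value.
If the acquirer keeps x when proposing and the target keeps y when proposing, then x = 300 − 0.84y and y = 300 − 0.48x.
Solving: x = 300(1 − 0.84) / (1 − 0.48·0.84) = 48 / 0.5968 ≈ 80.4290.
The target gets 300 − 80.4290 ≈ 219.5710.

219.57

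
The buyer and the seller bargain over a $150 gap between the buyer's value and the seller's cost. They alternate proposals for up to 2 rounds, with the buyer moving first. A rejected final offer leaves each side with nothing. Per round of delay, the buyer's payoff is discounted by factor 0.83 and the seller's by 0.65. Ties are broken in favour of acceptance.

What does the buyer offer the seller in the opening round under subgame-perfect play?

97.5

Solve by backward induction from round 2.
Round 2 (the seller proposes): rejection yields 0 for the buyer; the seller offers 0 and keeps 150.
Round 1 (the buyer proposes): the seller can get 150 next round, worth 0.65 × 150 = 97.5 now; the buyer offers that and keeps 52.5.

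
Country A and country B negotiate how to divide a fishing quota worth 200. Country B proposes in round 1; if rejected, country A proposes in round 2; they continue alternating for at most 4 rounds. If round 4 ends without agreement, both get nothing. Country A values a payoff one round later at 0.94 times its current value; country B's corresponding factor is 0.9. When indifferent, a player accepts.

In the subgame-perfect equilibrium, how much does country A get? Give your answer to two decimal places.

Solve by backward induction from round 4.
Round 4 (country A proposes): rejection yields 0 for country B; country A offers 0 and keeps 200.
Round 3 (country B proposes): country A can get 200 next round, worth 0.94 × 200 = 188 now; country B offers that and keeps 12.
Round 2 (country A proposes): country B can get 12 next round, worth 0.9 × 12 = 10.8 now. Country A offers 10.8 and keeps 200 − 10.8 = 189.2.
Round 1 (country B proposes): country A can get 189.2 next round, worth 0.94 × 189.2 = 177.848 now. Country B offers 177.848 and keeps 200 − 177.848 = 22.152.

177.85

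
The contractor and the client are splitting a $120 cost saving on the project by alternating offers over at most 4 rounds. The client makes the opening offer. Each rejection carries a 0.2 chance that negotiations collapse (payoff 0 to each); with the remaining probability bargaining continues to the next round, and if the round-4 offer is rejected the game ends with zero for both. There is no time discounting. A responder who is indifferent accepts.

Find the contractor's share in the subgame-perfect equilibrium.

80.64

By backward induction:
Round 4 (the contractor proposes): rejection yields 0 for the client; the contractor offers 0 and keeps 120.
Round 3 (the client proposes): rejecting gives the contractor an expected 0.8 × 120 = 96. The client offers 96 and keeps 120 − 96 = 24.
Round 2 (the contractor proposes): rejecting gives the client an expected 0.8 × 24 = 19.2; the contractor offers that and keeps 100.8.
Round 1 (the client proposes): rejecting gives the contractor an expected 0.8 × 100.8 = 80.64; the client offers that and keeps 39.36.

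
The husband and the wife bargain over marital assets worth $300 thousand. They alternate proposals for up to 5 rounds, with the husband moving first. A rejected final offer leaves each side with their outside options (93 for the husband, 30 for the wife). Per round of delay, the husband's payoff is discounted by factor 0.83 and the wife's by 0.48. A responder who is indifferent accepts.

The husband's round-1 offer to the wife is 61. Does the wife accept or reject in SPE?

Work out the wife's continuation value if the offer is rejected.
Round 5 (the husband proposes): the wife gets 30 if talks fail, so the husband offers 30 and keeps 270.
Round 4 (the wife proposes): the husband can get 270 next round, worth 0.83 × 270 = 224.1 now, so the wife offers 224.1, keeping 75.9.
Round 3 (the husband proposes): the wife can get 75.9 next round, worth 0.48 × 75.9 = 36.432 now. The husband offers 36.432 and keeps 300 − 36.432 = 263.568.
Round 2 (the wife proposes): the husband can get 263.568 next round, worth 0.83 × 263.568 = 218.76144 now. The wife offers 218.76144 and keeps 300 − 218.76144 = 81.23856.
So by rejecting in round 1, the wife gets 81.23856 next round, worth 0.48 × 81.23856 = 38.9945088 now.
Offer 61 ≥ 38.9945088, so the wife accepts.

Accept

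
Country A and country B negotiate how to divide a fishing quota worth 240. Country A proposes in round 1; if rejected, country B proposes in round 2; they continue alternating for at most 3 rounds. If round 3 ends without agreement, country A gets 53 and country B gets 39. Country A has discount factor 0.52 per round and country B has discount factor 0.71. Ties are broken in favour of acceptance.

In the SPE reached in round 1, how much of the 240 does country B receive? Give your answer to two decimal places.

Round 3 (country A proposes): country B gets 39 if talks fail, so country A offers 39 and keeps 201.
Round 2 (country B proposes): country A can get 201 next round, worth 0.52 × 201 = 104.52 now; country B offers that and keeps 135.48.
Round 1 (country A proposes): country B can get 135.48 next round, worth 0.71 × 135.48 = 96.1908 now. Country A offers 96.1908 and keeps 240 − 96.1908 = 143.8092.

96.19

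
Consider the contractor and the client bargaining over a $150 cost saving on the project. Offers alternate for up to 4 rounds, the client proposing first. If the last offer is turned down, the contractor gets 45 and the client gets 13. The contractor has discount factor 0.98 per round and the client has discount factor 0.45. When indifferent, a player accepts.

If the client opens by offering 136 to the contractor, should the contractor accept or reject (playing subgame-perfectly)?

Work out the contractor's continuation value if the offer is rejected.
Round 4 (the contractor proposes): the client gets 13 if talks fail, so the contractor offers 13 and keeps 137.
Round 3 (the client proposes): the contractor can get 137 next round, worth 0.98 × 137 = 134.26 now; the client offers that and keeps 15.74.
Round 2 (the contractor proposes): the client can get 15.74 next round, worth 0.45 × 15.74 = 7.083 now. The contractor offers 7.083 and keeps 150 − 7.083 = 142.917.
So by rejecting in round 1, the contractor gets 142.917 next round, worth 0.98 × 142.917 = 140.05866 now.
Offer 136 < 140.05866, so the contractor rejects.

Reject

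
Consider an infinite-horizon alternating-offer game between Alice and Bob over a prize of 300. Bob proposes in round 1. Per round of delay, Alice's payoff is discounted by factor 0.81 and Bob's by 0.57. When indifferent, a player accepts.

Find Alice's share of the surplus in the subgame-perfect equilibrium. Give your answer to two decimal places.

194.11

In a stationary SPE each proposer offers the other exactly their discounted continuation value.
If Bob keeps x when proposing and Alice keeps y when proposing, then x = 300 − 0.81y and y = 300 − 0.57x.
Solving: x = 300(1 − 0.81) / (1 − 0.57·0.81) = 57 / 0.5383 ≈ 105.8889.
Alice gets 300 − 105.8889 ≈ 194.1111.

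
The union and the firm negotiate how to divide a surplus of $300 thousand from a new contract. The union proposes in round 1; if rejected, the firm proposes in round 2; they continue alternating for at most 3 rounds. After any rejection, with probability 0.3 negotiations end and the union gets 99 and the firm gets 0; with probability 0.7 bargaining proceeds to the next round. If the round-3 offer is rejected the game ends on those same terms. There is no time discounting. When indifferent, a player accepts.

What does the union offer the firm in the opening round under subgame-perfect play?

42.21

By backward induction:
Round 3 (the union proposes): the firm will accept anything ≥ 0, so the union offers 0 and keeps 300.
Round 2 (the firm proposes): rejecting gives the union an expected 0.7 × 300 + 0.3 × 99 = 239.7, so the firm offers 239.7, keeping 60.3.
Round 1 (the union proposes): rejecting gives the firm an expected 0.7 × 60.3 = 42.21. The union offers 42.21 and keeps 300 − 42.21 = 257.79.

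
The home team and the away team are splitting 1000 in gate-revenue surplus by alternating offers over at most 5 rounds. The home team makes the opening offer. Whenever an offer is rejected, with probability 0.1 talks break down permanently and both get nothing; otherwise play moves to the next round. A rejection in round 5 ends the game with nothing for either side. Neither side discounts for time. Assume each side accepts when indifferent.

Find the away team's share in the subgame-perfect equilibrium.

By backward induction:
Round 5 (the home team proposes): rejection yields 0 for the away team; the home team offers 0 and keeps 1000.
Round 4 (the away team proposes): rejecting gives the home team an expected 0.9 × 1000 = 900. The away team offers 900 and keeps 1000 − 900 = 100.
Round 3 (the home team proposes): rejecting gives the away team an expected 0.9 × 100 = 90; the home team offers that and keeps 910.
Round 2 (the away team proposes): rejecting gives the home team an expected 0.9 × 910 = 819, so the away team offers 819, keeping 181.
Round 1 (the home team proposes): rejecting gives the away team an expected 0.9 × 181 = 162.9. The home team offers 162.9 and keeps 1000 − 162.9 = 837.1.

162.9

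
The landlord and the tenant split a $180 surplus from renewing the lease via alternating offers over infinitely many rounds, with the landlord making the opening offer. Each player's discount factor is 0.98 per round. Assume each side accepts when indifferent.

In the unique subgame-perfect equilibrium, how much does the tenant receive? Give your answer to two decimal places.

When the landlord proposes, the tenant accepts any offer worth at least 0.98 times what the tenant would get by proposing next round; and vice versa.
This gives x = 180 − 0.98y and y = 180 − 0.98x, where x and y are each side's share when it proposes.
Hence (1 − 0.98·0.98)x = 180(1 − 0.98), i.e. 0.0396·x = 3.6.
x ≈ 90.9091; the tenant's share is 180 − x ≈ 89.0909.

89.09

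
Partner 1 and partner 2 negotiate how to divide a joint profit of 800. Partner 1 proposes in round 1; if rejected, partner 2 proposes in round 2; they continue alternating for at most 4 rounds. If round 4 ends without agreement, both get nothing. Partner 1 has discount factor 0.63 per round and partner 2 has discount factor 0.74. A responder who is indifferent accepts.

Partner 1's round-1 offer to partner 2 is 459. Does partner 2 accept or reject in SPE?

Work out partner 2's continuation value if the offer is rejected.
Round 4 (partner 2 proposes): rejection yields 0 for partner 1; partner 2 offers 0 and keeps 800.
Round 3 (partner 1 proposes): partner 2 can get 800 next round, worth 0.74 × 800 = 592 now; partner 1 offers that and keeps 208.
Round 2 (partner 2 proposes): partner 1 can get 208 next round, worth 0.63 × 208 = 131.04 now; partner 2 offers that and keeps 668.96.
So by rejecting in round 1, partner 2 gets 668.96 next round, worth 0.74 × 668.96 = 495.0304 now.
Offer 459 < 495.0304, so partner 2 rejects.

Reject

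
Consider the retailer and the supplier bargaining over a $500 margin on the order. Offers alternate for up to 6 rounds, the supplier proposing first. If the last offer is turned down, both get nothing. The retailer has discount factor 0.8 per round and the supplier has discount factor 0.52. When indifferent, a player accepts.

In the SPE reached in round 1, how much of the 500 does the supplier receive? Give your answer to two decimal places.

158.91

Round 6 (the retailer proposes): rejection yields 0 for the supplier; the retailer offers 0 and keeps 500.
Round 5 (the supplier proposes): the retailer can get 500 next round, worth 0.8 × 500 = 400 now; the supplier offers that and keeps 100.
Round 4 (the retailer proposes): the supplier can get 100 next round, worth 0.52 × 100 = 52 now, so the retailer offers 52, keeping 448.
Round 3 (the supplier proposes): the retailer can get 448 next round, worth 0.8 × 448 = 358.4 now; the supplier offers that and keeps 141.6.
Round 2 (the retailer proposes): the supplier can get 141.6 next round, worth 0.52 × 141.6 = 73.632 now; the retailer offers that and keeps 426.368.
Round 1 (the supplier proposes): the retailer can get 426.368 next round, worth 0.8 × 426.368 = 341.0944 now, so the supplier offers 341.0944, keeping 158.9056.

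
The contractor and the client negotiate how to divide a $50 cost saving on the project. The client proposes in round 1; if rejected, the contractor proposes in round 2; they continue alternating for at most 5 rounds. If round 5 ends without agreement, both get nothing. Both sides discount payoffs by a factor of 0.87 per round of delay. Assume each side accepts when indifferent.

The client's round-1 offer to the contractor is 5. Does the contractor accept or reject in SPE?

Reject

Round 5 (the client proposes): rejection yields 0 for the contractor; the client offers 0 and keeps 50.
Round 4 (the contractor proposes): the client can get 50 next round, worth 0.87 × 50 = 43.5 now. The contractor offers 43.5 and keeps 50 − 43.5 = 6.5.
Round 3 (the client proposes): the contractor can get 6.5 next round, worth 0.87 × 6.5 = 5.655 now; the client offers that and keeps 44.345.
Round 2 (the contractor proposes): the client can get 44.345 next round, worth 0.87 × 44.345 = 38.58015 now, so the contractor offers 38.58015, keeping 11.41985.
So by rejecting in round 1, the contractor gets 11.41985 next round, worth 0.87 × 11.41985 = 9.9352695 now.
Offer 5 < 9.9352695, so the contractor rejects.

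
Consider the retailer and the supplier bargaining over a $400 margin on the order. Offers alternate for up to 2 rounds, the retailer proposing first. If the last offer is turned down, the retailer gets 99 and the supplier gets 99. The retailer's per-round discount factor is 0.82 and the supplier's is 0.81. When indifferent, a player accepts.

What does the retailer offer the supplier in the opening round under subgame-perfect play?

Round 2 (the supplier proposes): the retailer gets 99 if talks fail, so the supplier offers 99 and keeps 301.
Round 1 (the retailer proposes): the supplier can get 301 next round, worth 0.81 × 301 = 243.81 now; the retailer offers that and keeps 156.19.

243.81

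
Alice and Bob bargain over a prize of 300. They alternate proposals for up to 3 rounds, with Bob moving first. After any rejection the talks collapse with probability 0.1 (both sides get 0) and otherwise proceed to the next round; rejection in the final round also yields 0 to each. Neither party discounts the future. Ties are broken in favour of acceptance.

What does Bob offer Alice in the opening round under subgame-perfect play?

27

Round 3 (Bob proposes): Alice will accept anything ≥ 0, so Bob offers 0 and keeps 300.
Round 2 (Alice proposes): rejecting gives Bob an expected 0.9 × 300 = 270. Alice offers 270 and keeps 300 − 270 = 30.
Round 1 (Bob proposes): rejecting gives Alice an expected 0.9 × 30 = 27, so Bob offers 27, keeping 273.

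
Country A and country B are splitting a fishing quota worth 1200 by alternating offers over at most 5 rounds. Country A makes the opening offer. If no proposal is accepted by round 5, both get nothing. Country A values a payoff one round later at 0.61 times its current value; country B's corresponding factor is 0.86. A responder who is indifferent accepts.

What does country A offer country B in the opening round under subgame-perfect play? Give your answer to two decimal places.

613.62

Round 5 (country A proposes): country B will accept anything ≥ 0, so country A offers 0 and keeps 1200.
Round 4 (country B proposes): country A can get 1200 next round, worth 0.61 × 1200 = 732 now, so country B offers 732, keeping 468.
Round 3 (country A proposes): country B can get 468 next round, worth 0.86 × 468 = 402.48 now. Country A offers 402.48 and keeps 1200 − 402.48 = 797.52.
Round 2 (country B proposes): country A can get 797.52 next round, worth 0.61 × 797.52 = 486.4872 now, so country B offers 486.4872, keeping 713.5128.
Round 1 (country A proposes): country B can get 713.5128 next round, worth 0.86 × 713.5128 = 613.621008 now. Country A offers 613.621008 and keeps 1200 − 613.621008 = 586.378992.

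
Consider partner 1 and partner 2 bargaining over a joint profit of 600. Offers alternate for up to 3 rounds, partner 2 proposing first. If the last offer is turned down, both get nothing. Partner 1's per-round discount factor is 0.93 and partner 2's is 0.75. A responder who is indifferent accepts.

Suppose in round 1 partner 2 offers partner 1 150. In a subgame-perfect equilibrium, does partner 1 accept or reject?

Accept

Round 3 (partner 2 proposes): rejection yields 0 for partner 1; partner 2 offers 0 and keeps 600.
Round 2 (partner 1 proposes): partner 2 can get 600 next round, worth 0.75 × 600 = 450 now; partner 1 offers that and keeps 150.
So by rejecting in round 1, partner 1 gets 150 next round, worth 0.93 × 150 = 139.5 now.
Offer 150 ≥ 139.5, so partner 1 accepts.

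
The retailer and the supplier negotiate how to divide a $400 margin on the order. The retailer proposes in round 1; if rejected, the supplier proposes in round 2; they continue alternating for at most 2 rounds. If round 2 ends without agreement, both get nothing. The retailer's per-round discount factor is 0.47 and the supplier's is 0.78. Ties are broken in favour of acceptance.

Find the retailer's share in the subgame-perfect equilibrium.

Round 2 (the supplier proposes): the retailer will accept anything ≥ 0, so the supplier offers 0 and keeps 400.
Round 1 (the retailer proposes): the supplier can get 400 next round, worth 0.78 × 400 = 312 now, so the retailer offers 312, keeping 88.

88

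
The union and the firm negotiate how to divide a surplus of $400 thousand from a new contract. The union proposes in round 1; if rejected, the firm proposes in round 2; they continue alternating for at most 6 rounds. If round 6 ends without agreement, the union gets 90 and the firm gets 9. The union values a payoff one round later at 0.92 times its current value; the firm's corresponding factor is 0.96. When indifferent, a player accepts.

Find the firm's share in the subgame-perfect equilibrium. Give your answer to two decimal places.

Round 6 (the firm proposes): the union gets 90 if talks fail, so the firm offers 90 and keeps 310.
Round 5 (the union proposes): the firm can get 310 next round, worth 0.96 × 310 = 297.6 now. The union offers 297.6 and keeps 400 − 297.6 = 102.4.
Round 4 (the firm proposes): the union can get 102.4 next round, worth 0.92 × 102.4 = 94.208 now. The firm offers 94.208 and keeps 400 − 94.208 = 305.792.
Round 3 (the union proposes): the firm can get 305.792 next round, worth 0.96 × 305.792 = 293.56032 now. The union offers 293.56032 and keeps 400 − 293.56032 = 106.43968.
Round 2 (the firm proposes): the union can get 106.43968 next round, worth 0.92 × 106.43968 = 97.9245056 now. The firm offers 97.9245056 and keeps 400 − 97.9245056 = 302.0754944.
Round 1 (the union proposes): the firm can get 302.0754944 next round, worth 0.96 × 302.0754944 = 289.992474624 now, so the union offers 289.992474624, keeping 110.007525376.

289.99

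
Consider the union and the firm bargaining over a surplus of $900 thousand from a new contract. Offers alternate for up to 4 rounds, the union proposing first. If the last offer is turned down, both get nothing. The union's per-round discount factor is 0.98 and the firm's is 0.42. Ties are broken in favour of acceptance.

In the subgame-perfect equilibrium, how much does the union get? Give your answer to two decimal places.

Round 4 (the firm proposes): the union will accept anything ≥ 0, so the firm offers 0 and keeps 900.
Round 3 (the union proposes): the firm can get 900 next round, worth 0.42 × 900 = 378 now, so the union offers 378, keeping 522.
Round 2 (the firm proposes): the union can get 522 next round, worth 0.98 × 522 = 511.56 now; the firm offers that and keeps 388.44.
Round 1 (the union proposes): the firm can get 388.44 next round, worth 0.42 × 388.44 = 163.1448 now. The union offers 163.1448 and keeps 900 − 163.1448 = 736.8552.

736.86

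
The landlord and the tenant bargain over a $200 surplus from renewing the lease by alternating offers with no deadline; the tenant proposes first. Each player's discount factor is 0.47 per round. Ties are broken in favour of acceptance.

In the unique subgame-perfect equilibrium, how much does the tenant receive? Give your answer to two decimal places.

In a stationary SPE each proposer offers the other exactly their discounted continuation value.
If the tenant keeps x when proposing and the landlord keeps y when proposing, then x = 200 − 0.47y and y = 200 − 0.47x.
Solving: x = 200(1 − 0.47) / (1 − 0.47·0.47) = 106 / 0.7791 ≈ 136.0544.
The landlord gets 200 − 136.0544 ≈ 63.9456.

136.05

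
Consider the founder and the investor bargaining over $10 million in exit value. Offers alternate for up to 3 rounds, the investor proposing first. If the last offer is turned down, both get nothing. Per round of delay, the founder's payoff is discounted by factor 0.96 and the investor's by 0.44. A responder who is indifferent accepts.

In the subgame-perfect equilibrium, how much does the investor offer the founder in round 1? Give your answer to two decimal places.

Work backward from the last round.
Round 3 (the investor proposes): the founder will accept anything ≥ 0, so the investor offers 0 and keeps 10.
Round 2 (the founder proposes): the investor can get 10 next round, worth 0.44 × 10 = 4.4 now, so the founder offers 4.4, keeping 5.6.
Round 1 (the investor proposes): the founder can get 5.6 next round, worth 0.96 × 5.6 = 5.376 now. The investor offers 5.376 and keeps 10 − 5.376 = 4.624.

5.38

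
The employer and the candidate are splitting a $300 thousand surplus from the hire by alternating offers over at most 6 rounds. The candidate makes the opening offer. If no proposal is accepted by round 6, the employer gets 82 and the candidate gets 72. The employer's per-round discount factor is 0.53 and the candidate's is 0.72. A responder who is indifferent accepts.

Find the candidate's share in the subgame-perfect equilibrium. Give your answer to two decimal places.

220.89

Round 6 (the employer proposes): the candidate gets 72 if talks fail, so the employer offers 72 and keeps 228.
Round 5 (the candidate proposes): the employer can get 228 next round, worth 0.53 × 228 = 120.84 now; the candidate offers that and keeps 179.16.
Round 4 (the employer proposes): the candidate can get 179.16 next round, worth 0.72 × 179.16 = 128.9952 now; the employer offers that and keeps 171.0048.
Round 3 (the candidate proposes): the employer can get 171.0048 next round, worth 0.53 × 171.0048 = 90.632544 now; the candidate offers that and keeps 209.367456.
Round 2 (the employer proposes): the candidate can get 209.367456 next round, worth 0.72 × 209.367456 = 150.74456832 now, so the employer offers 150.74456832, keeping 149.25543168.
Round 1 (the candidate proposes): the employer can get 149.25543168 next round, worth 0.53 × 149.25543168 = 79.1053787904 now, so the candidate offers 79.1053787904, keeping 220.8946212096.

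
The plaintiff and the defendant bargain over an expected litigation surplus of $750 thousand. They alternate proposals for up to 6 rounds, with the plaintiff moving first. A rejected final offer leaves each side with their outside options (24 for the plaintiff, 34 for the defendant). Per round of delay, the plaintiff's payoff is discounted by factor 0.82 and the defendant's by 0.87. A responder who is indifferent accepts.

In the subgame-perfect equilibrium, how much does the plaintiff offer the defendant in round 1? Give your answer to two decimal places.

522.70

By backward induction:
Round 6 (the defendant proposes): the plaintiff gets 24 if talks fail, so the defendant offers 24 and keeps 726.
Round 5 (the plaintiff proposes): the defendant can get 726 next round, worth 0.87 × 726 = 631.62 now. The plaintiff offers 631.62 and keeps 750 − 631.62 = 118.38.
Round 4 (the defendant proposes): the plaintiff can get 118.38 next round, worth 0.82 × 118.38 = 97.0716 now; the defendant offers that and keeps 652.9284.
Round 3 (the plaintiff proposes): the defendant can get 652.9284 next round, worth 0.87 × 652.9284 = 568.047708 now; the plaintiff offers that and keeps 181.952292.
Round 2 (the defendant proposes): the plaintiff can get 181.952292 next round, worth 0.82 × 181.952292 = 149.20087944 now. The defendant offers 149.20087944 and keeps 750 − 149.20087944 = 600.79912056.
Round 1 (the plaintiff proposes): the defendant can get 600.79912056 next round, worth 0.87 × 600.79912056 = 522.6952348872 now, so the plaintiff offers 522.6952348872, keeping 227.3047651128.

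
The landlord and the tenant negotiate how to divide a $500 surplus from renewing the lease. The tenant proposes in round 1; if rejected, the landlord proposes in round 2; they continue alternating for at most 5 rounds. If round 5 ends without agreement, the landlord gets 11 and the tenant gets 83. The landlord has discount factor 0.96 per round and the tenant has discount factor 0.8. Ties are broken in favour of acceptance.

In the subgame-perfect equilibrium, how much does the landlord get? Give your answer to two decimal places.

Round 5 (the tenant proposes): the landlord gets 11 if talks fail, so the tenant offers 11 and keeps 489.
Round 4 (the landlord proposes): the tenant can get 489 next round, worth 0.8 × 489 = 391.2 now. The landlord offers 391.2 and keeps 500 − 391.2 = 108.8.
Round 3 (the tenant proposes): the landlord can get 108.8 next round, worth 0.96 × 108.8 = 104.448 now; the tenant offers that and keeps 395.552.
Round 2 (the landlord proposes): the tenant can get 395.552 next round, worth 0.8 × 395.552 = 316.4416 now, so the landlord offers 316.4416, keeping 183.5584.
Round 1 (the tenant proposes): the landlord can get 183.5584 next round, worth 0.96 × 183.5584 = 176.216064 now. The tenant offers 176.216064 and keeps 500 − 176.216064 = 323.783936.

176.22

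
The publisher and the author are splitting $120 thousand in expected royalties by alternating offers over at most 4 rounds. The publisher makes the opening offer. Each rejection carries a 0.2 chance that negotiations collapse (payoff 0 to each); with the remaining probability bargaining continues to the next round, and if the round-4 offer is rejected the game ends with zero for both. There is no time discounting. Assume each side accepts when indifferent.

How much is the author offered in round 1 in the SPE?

Round 4 (the author proposes): rejection yields 0 for the publisher; the author offers 0 and keeps 120.
Round 3 (the publisher proposes): rejecting gives the author an expected 0.8 × 120 = 96. The publisher offers 96 and keeps 120 − 96 = 24.
Round 2 (the author proposes): rejecting gives the publisher an expected 0.8 × 24 = 19.2; the author offers that and keeps 100.8.
Round 1 (the publisher proposes): rejecting gives the author an expected 0.8 × 100.8 = 80.64, so the publisher offers 80.64, keeping 39.36.

80.64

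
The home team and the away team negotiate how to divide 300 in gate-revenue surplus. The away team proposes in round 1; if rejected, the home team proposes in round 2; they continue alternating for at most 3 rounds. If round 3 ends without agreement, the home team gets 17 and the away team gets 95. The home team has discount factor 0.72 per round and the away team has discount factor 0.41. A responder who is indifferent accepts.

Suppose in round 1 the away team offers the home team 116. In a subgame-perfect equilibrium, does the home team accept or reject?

Reject

Round 3 (the away team proposes): the home team gets 17 if talks fail, so the away team offers 17 and keeps 283.
Round 2 (the home team proposes): the away team can get 283 next round, worth 0.41 × 283 = 116.03 now, so the home team offers 116.03, keeping 183.97.
So by rejecting in round 1, the home team gets 183.97 next round, worth 0.72 × 183.97 = 132.4584 now.
Offer 116 < 132.4584, so the home team rejects.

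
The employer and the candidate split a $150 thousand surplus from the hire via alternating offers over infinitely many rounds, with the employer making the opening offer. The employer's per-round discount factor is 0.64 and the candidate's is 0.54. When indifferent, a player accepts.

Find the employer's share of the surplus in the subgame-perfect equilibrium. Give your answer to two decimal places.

105.44

Let x be the employer's share when the employer proposes and y be the candidate's share when the candidate proposes.
The candidate accepts iff offered ≥ 0.54·y, so x = 150 − 0.54y. Symmetrically y = 150 − 0.64x.
Substituting: x = 150 − 0.54(150 − 0.64x), giving x(1 − 0.64·0.54) = 150(1 − 0.54).
So x = 150 × 0.46 / 0.6544 ≈ 105.4401, and the candidate receives 150 − x ≈ 44.5599.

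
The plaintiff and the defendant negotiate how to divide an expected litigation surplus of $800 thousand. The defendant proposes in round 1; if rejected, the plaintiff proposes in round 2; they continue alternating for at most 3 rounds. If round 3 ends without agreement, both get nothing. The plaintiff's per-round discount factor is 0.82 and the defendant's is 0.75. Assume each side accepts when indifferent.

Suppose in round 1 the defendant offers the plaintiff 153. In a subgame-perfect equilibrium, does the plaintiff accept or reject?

Work out the plaintiff's continuation value if the offer is rejected.
Round 3 (the defendant proposes): the plaintiff will accept anything ≥ 0, so the defendant offers 0 and keeps 800.
Round 2 (the plaintiff proposes): the defendant can get 800 next round, worth 0.75 × 800 = 600 now; the plaintiff offers that and keeps 200.
So by rejecting in round 1, the plaintiff gets 200 next round, worth 0.82 × 200 = 164 now.
Offer 153 < 164, so the plaintiff rejects.

Reject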